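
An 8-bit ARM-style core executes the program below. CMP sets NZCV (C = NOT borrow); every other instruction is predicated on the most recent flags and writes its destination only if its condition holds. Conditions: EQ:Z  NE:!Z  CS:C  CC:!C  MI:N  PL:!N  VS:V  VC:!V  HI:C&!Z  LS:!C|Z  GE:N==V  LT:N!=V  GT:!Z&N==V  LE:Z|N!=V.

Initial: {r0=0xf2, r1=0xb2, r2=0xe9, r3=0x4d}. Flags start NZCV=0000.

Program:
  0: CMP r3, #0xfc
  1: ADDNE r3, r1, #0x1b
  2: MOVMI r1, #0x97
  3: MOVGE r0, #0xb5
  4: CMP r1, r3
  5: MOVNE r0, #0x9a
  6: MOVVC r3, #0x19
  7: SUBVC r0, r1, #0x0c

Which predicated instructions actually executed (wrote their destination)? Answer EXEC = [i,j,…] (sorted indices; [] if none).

EXEC = [1,3,5,6,7]

0: ✓ CMP  NZCV=0000
1: ✓ ADDNE  r3←0xcd
2: · MOVMI
3: ✓ MOVGE  r0←0xb5
4: ✓ CMP  NZCV=1000
5: ✓ MOVNE  r0←0x9a
6: ✓ MOVVC  r3←0x19
7: ✓ SUBVC  r0←0xa6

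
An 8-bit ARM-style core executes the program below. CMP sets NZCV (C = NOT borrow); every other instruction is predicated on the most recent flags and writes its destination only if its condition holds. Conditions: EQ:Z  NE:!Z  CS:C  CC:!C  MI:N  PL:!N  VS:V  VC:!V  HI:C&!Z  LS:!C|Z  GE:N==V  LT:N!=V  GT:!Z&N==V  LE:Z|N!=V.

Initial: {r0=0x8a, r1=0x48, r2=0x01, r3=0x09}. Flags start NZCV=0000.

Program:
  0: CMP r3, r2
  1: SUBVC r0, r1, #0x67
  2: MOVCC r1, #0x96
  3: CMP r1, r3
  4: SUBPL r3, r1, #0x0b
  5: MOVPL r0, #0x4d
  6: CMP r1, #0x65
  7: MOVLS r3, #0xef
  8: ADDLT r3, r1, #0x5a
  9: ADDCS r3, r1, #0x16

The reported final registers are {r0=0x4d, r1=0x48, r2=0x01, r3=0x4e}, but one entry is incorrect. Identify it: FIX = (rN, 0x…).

FIX = (r3, 0xa2)

0: ✓ CMP  NZCV=0010
1: ✓ SUBVC  r0←0xe1
2: · MOVCC
3: ✓ CMP  NZCV=0010
4: ✓ SUBPL  r3←0x3d
5: ✓ MOVPL  r0←0x4d
6: ✓ CMP  NZCV=1000
7: ✓ MOVLS  r3←0xef
8: ✓ ADDLT  r3←0xa2
9: · ADDCS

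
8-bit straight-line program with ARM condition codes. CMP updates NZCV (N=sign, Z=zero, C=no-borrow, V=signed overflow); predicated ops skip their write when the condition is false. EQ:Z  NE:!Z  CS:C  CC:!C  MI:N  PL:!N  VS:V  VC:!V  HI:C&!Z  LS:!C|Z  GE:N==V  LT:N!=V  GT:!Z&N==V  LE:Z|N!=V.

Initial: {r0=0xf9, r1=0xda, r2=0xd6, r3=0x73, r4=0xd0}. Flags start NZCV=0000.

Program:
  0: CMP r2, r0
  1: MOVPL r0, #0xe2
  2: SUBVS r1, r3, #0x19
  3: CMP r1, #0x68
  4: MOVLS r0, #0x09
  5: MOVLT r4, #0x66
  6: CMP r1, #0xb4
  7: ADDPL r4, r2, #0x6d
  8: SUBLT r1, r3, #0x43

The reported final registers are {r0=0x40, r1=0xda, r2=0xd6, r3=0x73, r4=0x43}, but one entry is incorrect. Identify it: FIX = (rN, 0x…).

FIX = (r0, 0xf9)

0: ✓ CMP  NZCV=1000
1: · MOVPL
2: · SUBVS
3: ✓ CMP  NZCV=0011
4: · MOVLS
5: ✓ MOVLT  r4←0x66
6: ✓ CMP  NZCV=0010
7: ✓ ADDPL  r4←0x43
8: · SUBLT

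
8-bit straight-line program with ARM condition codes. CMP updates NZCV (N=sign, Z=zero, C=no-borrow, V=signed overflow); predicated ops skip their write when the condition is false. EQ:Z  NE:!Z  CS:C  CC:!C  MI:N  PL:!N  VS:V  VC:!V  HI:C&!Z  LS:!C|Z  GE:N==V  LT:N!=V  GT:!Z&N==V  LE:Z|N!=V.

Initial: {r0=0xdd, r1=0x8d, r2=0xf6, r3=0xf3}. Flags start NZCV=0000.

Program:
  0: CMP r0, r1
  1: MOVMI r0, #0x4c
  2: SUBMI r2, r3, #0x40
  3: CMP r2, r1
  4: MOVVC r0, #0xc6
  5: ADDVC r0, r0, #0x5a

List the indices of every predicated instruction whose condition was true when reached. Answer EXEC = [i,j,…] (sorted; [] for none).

EXEC = [4,5]

[0] flags=0010 → (cmp)
[1] flags=0010 MI?F → skip
[2] flags=0010 MI?F → skip
[3] flags=0010 → (cmp)
[4] flags=0010 VC?T → r0=0xc6
[5] flags=0010 VC?T → r0=0x20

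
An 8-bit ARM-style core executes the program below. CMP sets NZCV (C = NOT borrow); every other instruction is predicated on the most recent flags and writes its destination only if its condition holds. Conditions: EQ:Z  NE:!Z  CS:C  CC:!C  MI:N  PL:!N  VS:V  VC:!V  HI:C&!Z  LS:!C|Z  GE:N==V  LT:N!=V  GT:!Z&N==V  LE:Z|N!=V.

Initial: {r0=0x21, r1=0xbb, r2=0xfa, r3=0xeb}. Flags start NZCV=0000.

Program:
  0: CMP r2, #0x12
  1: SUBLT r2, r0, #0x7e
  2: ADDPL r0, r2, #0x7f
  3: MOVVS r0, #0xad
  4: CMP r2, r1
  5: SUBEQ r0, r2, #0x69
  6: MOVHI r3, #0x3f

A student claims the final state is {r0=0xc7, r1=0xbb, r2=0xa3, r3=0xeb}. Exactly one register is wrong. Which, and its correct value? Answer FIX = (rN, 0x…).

[0] flags=1010 → (cmp)
[1] flags=1010 LT?T → r2=0xa3
[2] flags=1010 PL?F → skip
[3] flags=1010 VS?F → skip
[4] flags=1000 → (cmp)
[5] flags=1000 EQ?F → skip
[6] flags=1000 HI?F → skip

FIX = (r0, 0x21)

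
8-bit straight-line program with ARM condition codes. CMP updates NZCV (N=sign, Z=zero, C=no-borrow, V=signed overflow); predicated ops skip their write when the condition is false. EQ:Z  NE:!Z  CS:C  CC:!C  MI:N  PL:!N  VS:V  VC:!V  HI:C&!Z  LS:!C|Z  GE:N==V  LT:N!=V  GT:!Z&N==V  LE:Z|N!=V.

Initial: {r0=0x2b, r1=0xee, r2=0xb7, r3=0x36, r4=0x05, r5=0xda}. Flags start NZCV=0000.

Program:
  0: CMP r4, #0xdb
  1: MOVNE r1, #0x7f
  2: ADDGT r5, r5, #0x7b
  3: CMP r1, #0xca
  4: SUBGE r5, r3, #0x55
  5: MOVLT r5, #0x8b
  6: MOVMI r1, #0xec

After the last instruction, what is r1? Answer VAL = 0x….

[0] flags=0000 → (cmp)
[1] flags=0000 NE?T → r1=0x7f
[2] flags=0000 GT?T → r5=0x55
[3] flags=1001 → (cmp)
[4] flags=1001 GE?T → r5=0xe1
[5] flags=1001 LT?F → skip
[6] flags=1001 MI?T → r1=0xec

VAL = 0xec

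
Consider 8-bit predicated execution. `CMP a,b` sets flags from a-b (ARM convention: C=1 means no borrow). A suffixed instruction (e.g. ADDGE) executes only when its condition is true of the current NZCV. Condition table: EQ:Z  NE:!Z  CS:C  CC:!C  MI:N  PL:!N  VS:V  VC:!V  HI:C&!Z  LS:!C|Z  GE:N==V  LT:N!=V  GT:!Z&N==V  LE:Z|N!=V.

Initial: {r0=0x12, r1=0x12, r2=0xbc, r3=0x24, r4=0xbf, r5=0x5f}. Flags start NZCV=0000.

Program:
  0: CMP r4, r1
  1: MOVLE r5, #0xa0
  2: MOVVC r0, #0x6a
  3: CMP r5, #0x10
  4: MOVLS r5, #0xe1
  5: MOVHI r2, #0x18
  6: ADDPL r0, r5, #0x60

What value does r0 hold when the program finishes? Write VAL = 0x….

[0] flags=1010 → (cmp)
[1] flags=1010 LE?T → r5=0xa0
[2] flags=1010 VC?T → r0=0x6a
[3] flags=1010 → (cmp)
[4] flags=1010 LS?F → skip
[5] flags=1010 HI?T → r2=0x18
[6] flags=1010 PL?F → skip

VAL = 0x6a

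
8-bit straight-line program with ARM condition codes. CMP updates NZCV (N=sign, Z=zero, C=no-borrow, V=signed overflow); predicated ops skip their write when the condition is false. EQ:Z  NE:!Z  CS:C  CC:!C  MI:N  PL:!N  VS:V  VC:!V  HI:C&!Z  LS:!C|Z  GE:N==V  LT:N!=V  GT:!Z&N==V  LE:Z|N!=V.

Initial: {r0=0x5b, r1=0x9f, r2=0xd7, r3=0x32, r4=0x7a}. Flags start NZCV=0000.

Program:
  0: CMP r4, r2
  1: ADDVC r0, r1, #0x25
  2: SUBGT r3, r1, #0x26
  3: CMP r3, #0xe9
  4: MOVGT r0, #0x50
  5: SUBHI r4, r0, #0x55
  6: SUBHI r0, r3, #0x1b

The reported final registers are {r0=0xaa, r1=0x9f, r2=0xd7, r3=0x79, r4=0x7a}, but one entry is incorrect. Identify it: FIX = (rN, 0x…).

FIX = (r0, 0x50)

0: ✓ CMP  NZCV=1001
1: · ADDVC
2: ✓ SUBGT  r3←0x79
3: ✓ CMP  NZCV=1001
4: ✓ MOVGT  r0←0x50
5: · SUBHI
6: · SUBHI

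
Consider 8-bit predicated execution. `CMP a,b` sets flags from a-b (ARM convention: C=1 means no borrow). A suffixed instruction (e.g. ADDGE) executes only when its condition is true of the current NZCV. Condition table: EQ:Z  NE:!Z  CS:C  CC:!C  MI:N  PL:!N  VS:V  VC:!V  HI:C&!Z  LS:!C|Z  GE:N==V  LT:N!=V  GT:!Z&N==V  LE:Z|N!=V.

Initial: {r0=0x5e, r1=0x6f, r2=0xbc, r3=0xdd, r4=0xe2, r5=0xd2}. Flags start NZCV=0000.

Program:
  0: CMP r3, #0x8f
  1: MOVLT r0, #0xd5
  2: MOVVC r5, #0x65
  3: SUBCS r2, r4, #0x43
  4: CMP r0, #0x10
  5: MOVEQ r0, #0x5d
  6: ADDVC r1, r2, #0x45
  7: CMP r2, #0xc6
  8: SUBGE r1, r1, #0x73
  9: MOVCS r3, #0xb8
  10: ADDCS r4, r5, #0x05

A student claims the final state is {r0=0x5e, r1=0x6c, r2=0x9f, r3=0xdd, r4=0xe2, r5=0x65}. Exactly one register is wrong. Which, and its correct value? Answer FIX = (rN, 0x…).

FIX = (r1, 0xe4)

[0] flags=0010 → (cmp)
[1] flags=0010 LT?F → skip
[2] flags=0010 VC?T → r5=0x65
[3] flags=0010 CS?T → r2=0x9f
[4] flags=0010 → (cmp)
[5] flags=0010 EQ?F → skip
[6] flags=0010 VC?T → r1=0xe4
[7] flags=1000 → (cmp)
[8] flags=1000 GE?F → skip
[9] flags=1000 CS?F → skip
[10] flags=1000 CS?F → skip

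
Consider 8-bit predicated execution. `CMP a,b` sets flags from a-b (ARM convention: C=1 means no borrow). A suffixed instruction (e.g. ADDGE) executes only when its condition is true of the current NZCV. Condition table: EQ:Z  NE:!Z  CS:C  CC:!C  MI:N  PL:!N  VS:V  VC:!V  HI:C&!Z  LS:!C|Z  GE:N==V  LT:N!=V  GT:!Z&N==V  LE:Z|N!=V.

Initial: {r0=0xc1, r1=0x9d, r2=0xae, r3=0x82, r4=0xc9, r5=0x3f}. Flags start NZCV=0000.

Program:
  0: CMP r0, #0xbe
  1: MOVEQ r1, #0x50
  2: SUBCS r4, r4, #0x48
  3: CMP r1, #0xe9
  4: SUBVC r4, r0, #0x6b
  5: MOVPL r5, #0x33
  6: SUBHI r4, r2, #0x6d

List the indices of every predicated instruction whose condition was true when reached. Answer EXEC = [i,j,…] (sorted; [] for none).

[0] flags=0010 → (cmp)
[1] flags=0010 EQ?F → skip
[2] flags=0010 CS?T → r4=0x81
[3] flags=1000 → (cmp)
[4] flags=1000 VC?T → r4=0x56
[5] flags=1000 PL?F → skip
[6] flags=1000 HI?F → skip

EXEC = [2,4]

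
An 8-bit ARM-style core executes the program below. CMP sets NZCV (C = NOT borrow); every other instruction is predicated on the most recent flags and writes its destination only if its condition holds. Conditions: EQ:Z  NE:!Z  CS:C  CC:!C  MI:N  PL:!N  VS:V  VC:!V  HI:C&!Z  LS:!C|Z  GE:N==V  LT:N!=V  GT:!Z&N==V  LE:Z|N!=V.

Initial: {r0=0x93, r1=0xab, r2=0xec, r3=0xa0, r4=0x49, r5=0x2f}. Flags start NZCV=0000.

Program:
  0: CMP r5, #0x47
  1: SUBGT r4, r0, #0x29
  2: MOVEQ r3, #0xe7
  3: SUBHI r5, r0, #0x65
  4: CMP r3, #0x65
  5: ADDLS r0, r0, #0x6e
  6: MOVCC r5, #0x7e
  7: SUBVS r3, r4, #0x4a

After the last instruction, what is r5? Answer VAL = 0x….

[0] flags=1000 → (cmp)
[1] flags=1000 GT?F → skip
[2] flags=1000 EQ?F → skip
[3] flags=1000 HI?F → skip
[4] flags=0011 → (cmp)
[5] flags=0011 LS?F → skip
[6] flags=0011 CC?F → skip
[7] flags=0011 VS?T → r3=0xff

VAL = 0x2f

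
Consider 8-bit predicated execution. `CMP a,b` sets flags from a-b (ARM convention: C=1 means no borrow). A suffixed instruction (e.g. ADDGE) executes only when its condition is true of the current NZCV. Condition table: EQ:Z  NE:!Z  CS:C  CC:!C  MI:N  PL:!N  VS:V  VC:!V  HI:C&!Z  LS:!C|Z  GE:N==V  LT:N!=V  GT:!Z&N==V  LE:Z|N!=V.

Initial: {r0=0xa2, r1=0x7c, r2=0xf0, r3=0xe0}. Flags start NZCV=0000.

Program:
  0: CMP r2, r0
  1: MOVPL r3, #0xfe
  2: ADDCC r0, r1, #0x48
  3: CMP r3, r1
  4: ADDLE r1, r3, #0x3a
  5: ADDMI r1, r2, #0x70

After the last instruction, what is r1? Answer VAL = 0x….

VAL = 0x60

0: ✓ CMP  NZCV=0010
1: ✓ MOVPL  r3←0xfe
2: · ADDCC
3: ✓ CMP  NZCV=1010
4: ✓ ADDLE  r1←0x38
5: ✓ ADDMI  r1←0x60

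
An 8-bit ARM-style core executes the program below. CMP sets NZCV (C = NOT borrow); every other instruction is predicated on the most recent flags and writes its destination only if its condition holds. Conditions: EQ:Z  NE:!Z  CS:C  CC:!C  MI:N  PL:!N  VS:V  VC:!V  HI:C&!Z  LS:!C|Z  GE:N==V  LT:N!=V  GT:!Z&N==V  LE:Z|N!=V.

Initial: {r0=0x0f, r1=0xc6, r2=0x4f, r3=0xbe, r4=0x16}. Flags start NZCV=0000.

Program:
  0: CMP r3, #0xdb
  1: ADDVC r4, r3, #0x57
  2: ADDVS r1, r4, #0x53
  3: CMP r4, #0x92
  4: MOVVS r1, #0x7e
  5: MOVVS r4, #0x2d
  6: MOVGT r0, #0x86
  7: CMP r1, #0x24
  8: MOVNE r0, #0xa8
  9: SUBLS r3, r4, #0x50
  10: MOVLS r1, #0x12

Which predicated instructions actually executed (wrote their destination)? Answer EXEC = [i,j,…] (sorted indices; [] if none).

EXEC = [1,4,5,6,8]

[0] flags=1000 → (cmp)
[1] flags=1000 VC?T → r4=0x15
[2] flags=1000 VS?F → skip
[3] flags=1001 → (cmp)
[4] flags=1001 VS?T → r1=0x7e
[5] flags=1001 VS?T → r4=0x2d
[6] flags=1001 GT?T → r0=0x86
[7] flags=0010 → (cmp)
[8] flags=0010 NE?T → r0=0xa8
[9] flags=0010 LS?F → skip
[10] flags=0010 LS?F → skip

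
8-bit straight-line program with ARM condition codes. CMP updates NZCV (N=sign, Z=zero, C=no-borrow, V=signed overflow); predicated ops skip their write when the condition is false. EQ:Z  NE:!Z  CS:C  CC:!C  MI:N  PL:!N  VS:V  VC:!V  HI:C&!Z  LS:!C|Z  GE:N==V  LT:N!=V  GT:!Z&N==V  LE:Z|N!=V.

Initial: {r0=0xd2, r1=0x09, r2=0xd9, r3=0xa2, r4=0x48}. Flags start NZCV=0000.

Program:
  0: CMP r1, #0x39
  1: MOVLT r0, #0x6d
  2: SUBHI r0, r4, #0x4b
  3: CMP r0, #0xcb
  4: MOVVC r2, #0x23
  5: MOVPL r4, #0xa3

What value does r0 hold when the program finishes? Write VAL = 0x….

[0] flags=1000 → (cmp)
[1] flags=1000 LT?T → r0=0x6d
[2] flags=1000 HI?F → skip
[3] flags=1001 → (cmp)
[4] flags=1001 VC?F → skip
[5] flags=1001 PL?F → skip

VAL = 0x6d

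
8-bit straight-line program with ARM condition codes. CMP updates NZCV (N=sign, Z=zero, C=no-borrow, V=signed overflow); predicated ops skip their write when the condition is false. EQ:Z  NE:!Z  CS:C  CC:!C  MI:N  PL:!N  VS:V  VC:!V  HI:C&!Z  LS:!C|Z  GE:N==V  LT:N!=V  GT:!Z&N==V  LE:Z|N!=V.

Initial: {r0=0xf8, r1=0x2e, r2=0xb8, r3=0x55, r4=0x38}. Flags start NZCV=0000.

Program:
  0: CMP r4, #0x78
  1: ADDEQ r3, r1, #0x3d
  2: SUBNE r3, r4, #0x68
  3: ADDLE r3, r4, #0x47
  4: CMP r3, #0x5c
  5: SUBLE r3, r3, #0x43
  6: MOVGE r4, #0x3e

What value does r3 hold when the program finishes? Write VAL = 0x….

[0] flags=1000 → (cmp)
[1] flags=1000 EQ?F → skip
[2] flags=1000 NE?T → r3=0xd0
[3] flags=1000 LE?T → r3=0x7f
[4] flags=0010 → (cmp)
[5] flags=0010 LE?F → skip
[6] flags=0010 GE?T → r4=0x3e

VAL = 0x7f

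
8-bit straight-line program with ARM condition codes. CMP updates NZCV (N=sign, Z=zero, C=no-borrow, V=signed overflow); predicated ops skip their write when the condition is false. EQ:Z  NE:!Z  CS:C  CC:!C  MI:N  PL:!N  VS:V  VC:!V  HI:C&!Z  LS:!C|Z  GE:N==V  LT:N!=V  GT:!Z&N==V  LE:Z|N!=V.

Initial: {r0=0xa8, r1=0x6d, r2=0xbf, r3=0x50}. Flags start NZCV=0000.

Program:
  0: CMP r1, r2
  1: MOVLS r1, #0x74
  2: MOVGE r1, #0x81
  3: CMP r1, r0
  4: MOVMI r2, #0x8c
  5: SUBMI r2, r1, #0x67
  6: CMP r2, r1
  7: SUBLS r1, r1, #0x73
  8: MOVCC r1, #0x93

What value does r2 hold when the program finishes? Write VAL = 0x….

VAL = 0x1a

[0] flags=1001 → (cmp)
[1] flags=1001 LS?T → r1=0x74
[2] flags=1001 GE?T → r1=0x81
[3] flags=1000 → (cmp)
[4] flags=1000 MI?T → r2=0x8c
[5] flags=1000 MI?T → r2=0x1a
[6] flags=1001 → (cmp)
[7] flags=1001 LS?T → r1=0x0e
[8] flags=1001 CC?T → r1=0x93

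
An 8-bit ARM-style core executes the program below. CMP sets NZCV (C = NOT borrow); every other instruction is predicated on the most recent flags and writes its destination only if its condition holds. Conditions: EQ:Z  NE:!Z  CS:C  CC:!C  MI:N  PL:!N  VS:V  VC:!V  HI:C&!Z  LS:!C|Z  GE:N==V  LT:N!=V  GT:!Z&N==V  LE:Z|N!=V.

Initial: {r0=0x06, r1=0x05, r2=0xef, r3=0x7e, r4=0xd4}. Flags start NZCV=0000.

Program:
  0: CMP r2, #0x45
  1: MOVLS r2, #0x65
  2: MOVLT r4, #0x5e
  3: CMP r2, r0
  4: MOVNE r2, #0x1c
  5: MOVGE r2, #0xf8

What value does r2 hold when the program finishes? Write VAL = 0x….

VAL = 0x1c

[0] flags=1010 → (cmp)
[1] flags=1010 LS?F → skip
[2] flags=1010 LT?T → r4=0x5e
[3] flags=1010 → (cmp)
[4] flags=1010 NE?T → r2=0x1c
[5] flags=1010 GE?F → skip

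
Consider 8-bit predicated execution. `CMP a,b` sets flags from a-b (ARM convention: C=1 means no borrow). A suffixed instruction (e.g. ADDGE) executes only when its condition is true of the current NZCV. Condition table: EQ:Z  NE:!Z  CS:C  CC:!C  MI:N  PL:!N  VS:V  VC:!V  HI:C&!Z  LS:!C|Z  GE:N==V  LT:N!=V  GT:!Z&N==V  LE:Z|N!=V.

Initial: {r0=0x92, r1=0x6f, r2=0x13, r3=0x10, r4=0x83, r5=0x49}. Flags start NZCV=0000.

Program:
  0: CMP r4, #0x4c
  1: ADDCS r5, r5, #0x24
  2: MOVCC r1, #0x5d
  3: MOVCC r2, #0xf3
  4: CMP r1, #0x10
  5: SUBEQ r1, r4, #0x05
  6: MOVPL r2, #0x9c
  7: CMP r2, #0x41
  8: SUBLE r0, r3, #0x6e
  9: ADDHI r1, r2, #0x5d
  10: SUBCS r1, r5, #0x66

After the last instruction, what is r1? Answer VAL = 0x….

[0] flags=0011 → (cmp)
[1] flags=0011 CS?T → r5=0x6d
[2] flags=0011 CC?F → skip
[3] flags=0011 CC?F → skip
[4] flags=0010 → (cmp)
[5] flags=0010 EQ?F → skip
[6] flags=0010 PL?T → r2=0x9c
[7] flags=0011 → (cmp)
[8] flags=0011 LE?T → r0=0xa2
[9] flags=0011 HI?T → r1=0xf9
[10] flags=0011 CS?T → r1=0x07

VAL = 0x07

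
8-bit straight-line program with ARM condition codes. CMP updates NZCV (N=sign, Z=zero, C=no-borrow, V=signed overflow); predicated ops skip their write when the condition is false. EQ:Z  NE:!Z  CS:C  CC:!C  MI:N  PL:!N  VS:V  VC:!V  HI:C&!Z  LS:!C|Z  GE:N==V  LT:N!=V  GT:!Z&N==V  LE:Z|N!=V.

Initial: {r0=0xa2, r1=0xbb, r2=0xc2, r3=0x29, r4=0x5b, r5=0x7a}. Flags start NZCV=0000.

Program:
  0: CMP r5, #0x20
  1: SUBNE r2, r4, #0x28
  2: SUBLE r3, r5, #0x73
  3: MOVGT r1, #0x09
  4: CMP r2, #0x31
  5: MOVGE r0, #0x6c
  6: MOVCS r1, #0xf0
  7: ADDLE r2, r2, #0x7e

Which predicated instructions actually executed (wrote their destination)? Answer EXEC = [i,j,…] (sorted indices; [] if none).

EXEC = [1,3,5,6]

[0] flags=0010 → (cmp)
[1] flags=0010 NE?T → r2=0x33
[2] flags=0010 LE?F → skip
[3] flags=0010 GT?T → r1=0x09
[4] flags=0010 → (cmp)
[5] flags=0010 GE?T → r0=0x6c
[6] flags=0010 CS?T → r1=0xf0
[7] flags=0010 LE?F → skip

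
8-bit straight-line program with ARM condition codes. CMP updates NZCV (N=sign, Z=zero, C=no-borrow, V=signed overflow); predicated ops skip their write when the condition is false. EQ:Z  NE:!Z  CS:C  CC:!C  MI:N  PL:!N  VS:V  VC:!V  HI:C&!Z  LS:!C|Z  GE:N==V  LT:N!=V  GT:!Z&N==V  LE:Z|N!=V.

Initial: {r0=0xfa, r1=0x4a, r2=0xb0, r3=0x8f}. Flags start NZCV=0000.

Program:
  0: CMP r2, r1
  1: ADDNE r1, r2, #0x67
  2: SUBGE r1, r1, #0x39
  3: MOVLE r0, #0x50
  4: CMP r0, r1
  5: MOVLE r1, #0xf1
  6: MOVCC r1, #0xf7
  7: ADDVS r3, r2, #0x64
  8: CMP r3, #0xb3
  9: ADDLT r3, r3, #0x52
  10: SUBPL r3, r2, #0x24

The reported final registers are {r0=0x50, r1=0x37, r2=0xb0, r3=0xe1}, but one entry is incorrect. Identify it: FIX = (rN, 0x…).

0: ✓ CMP  NZCV=0011
1: ✓ ADDNE  r1←0x17
2: · SUBGE
3: ✓ MOVLE  r0←0x50
4: ✓ CMP  NZCV=0010
5: · MOVLE
6: · MOVCC
7: · ADDVS
8: ✓ CMP  NZCV=1000
9: ✓ ADDLT  r3←0xe1
10: · SUBPL

FIX = (r1, 0x17)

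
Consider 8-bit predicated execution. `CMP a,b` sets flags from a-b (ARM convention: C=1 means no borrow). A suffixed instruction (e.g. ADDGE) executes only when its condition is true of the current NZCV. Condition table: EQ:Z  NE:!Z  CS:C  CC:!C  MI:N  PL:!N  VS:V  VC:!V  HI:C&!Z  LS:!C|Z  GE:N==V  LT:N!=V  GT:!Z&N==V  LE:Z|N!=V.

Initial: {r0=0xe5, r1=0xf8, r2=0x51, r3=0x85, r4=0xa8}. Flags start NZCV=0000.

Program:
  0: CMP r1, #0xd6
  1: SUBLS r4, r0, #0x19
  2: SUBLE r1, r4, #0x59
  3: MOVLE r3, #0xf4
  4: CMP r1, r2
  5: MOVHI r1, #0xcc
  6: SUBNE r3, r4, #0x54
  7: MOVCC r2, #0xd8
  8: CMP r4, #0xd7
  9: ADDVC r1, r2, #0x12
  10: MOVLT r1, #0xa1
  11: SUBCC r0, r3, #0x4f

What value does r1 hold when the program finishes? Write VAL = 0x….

VAL = 0xa1

0: ✓ CMP  NZCV=0010
1: · SUBLS
2: · SUBLE
3: · MOVLE
4: ✓ CMP  NZCV=1010
5: ✓ MOVHI  r1←0xcc
6: ✓ SUBNE  r3←0x54
7: · MOVCC
8: ✓ CMP  NZCV=1000
9: ✓ ADDVC  r1←0x63
10: ✓ MOVLT  r1←0xa1
11: ✓ SUBCC  r0←0x05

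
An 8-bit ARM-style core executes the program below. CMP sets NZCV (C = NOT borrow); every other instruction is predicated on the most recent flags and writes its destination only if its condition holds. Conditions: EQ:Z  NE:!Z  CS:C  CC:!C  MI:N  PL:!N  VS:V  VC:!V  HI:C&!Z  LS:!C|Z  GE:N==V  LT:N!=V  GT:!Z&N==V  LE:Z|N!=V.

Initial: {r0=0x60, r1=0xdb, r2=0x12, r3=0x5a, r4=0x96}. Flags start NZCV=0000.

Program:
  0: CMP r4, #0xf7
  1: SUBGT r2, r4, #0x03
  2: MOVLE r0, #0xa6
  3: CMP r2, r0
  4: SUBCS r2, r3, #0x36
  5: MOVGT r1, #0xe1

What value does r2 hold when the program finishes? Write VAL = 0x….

VAL = 0x12

0: ✓ CMP  NZCV=1000
1: · SUBGT
2: ✓ MOVLE  r0←0xa6
3: ✓ CMP  NZCV=0000
4: · SUBCS
5: ✓ MOVGT  r1←0xe1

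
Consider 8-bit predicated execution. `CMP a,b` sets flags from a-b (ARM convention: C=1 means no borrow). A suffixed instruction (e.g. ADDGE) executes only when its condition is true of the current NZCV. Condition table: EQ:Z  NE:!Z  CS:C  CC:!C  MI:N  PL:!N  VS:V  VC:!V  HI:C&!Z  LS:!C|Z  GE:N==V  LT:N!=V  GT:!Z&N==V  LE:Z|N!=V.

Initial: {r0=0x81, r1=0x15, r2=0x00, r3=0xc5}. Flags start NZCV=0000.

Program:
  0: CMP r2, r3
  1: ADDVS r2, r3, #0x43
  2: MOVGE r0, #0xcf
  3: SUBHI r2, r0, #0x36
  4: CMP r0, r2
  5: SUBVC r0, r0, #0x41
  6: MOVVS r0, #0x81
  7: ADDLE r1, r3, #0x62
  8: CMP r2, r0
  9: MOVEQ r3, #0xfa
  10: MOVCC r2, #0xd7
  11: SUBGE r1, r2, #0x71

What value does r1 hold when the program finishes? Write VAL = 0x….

[0] flags=0000 → (cmp)
[1] flags=0000 VS?F → skip
[2] flags=0000 GE?T → r0=0xcf
[3] flags=0000 HI?F → skip
[4] flags=1010 → (cmp)
[5] flags=1010 VC?T → r0=0x8e
[6] flags=1010 VS?F → skip
[7] flags=1010 LE?T → r1=0x27
[8] flags=0000 → (cmp)
[9] flags=0000 EQ?F → skip
[10] flags=0000 CC?T → r2=0xd7
[11] flags=0000 GE?T → r1=0x66

VAL = 0x66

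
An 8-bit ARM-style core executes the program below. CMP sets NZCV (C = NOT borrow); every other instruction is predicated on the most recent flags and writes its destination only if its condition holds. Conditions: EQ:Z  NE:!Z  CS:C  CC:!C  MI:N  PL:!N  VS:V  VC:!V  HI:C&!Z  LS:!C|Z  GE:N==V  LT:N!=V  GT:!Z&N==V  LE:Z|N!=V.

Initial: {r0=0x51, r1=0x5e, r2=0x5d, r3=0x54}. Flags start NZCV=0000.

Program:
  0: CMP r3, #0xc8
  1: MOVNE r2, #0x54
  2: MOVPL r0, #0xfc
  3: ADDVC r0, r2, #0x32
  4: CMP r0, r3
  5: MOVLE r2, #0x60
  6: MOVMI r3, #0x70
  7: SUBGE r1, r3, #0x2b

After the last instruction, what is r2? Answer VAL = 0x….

VAL = 0x60

0: ✓ CMP  NZCV=1001
1: ✓ MOVNE  r2←0x54
2: · MOVPL
3: · ADDVC
4: ✓ CMP  NZCV=1000
5: ✓ MOVLE  r2←0x60
6: ✓ MOVMI  r3←0x70
7: · SUBGE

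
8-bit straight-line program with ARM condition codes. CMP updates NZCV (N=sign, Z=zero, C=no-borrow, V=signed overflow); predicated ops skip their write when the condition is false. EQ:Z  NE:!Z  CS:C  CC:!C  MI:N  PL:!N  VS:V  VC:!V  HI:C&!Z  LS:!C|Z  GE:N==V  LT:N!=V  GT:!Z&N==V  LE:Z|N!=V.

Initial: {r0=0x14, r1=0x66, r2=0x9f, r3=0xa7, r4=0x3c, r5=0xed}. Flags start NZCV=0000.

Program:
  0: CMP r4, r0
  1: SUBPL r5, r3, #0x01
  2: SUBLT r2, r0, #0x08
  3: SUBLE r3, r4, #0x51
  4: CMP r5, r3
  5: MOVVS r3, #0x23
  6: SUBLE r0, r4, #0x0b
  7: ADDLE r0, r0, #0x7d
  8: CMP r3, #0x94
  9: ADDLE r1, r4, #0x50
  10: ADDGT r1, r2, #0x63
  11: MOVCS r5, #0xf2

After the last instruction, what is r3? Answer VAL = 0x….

VAL = 0xa7

0: ✓ CMP  NZCV=0010
1: ✓ SUBPL  r5←0xa6
2: · SUBLT
3: · SUBLE
4: ✓ CMP  NZCV=1000
5: · MOVVS
6: ✓ SUBLE  r0←0x31
7: ✓ ADDLE  r0←0xae
8: ✓ CMP  NZCV=0010
9: · ADDLE
10: ✓ ADDGT  r1←0x02
11: ✓ MOVCS  r5←0xf2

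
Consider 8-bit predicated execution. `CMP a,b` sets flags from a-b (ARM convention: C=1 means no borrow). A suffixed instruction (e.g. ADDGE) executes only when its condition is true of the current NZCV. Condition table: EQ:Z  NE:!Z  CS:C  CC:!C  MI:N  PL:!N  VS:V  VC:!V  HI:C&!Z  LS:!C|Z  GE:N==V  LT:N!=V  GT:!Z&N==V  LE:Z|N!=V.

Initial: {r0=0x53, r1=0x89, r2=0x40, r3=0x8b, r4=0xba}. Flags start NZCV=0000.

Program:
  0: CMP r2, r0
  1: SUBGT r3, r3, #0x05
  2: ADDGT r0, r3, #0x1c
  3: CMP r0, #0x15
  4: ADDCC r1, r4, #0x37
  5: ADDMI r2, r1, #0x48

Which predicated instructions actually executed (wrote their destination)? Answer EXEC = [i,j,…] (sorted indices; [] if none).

[0] flags=1000 → (cmp)
[1] flags=1000 GT?F → skip
[2] flags=1000 GT?F → skip
[3] flags=0010 → (cmp)
[4] flags=0010 CC?F → skip
[5] flags=0010 MI?F → skip

EXEC = []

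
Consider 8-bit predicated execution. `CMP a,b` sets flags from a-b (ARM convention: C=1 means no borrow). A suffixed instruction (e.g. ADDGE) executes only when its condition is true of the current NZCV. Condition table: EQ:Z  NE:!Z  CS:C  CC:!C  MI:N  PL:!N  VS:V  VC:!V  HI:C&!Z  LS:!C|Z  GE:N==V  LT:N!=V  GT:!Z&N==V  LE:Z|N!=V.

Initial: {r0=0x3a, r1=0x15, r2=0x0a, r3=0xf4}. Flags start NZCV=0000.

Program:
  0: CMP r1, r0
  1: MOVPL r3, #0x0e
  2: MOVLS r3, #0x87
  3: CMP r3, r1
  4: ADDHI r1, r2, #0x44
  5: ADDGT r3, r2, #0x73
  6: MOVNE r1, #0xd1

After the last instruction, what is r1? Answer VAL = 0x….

0: ✓ CMP  NZCV=1000
1: · MOVPL
2: ✓ MOVLS  r3←0x87
3: ✓ CMP  NZCV=0011
4: ✓ ADDHI  r1←0x4e
5: · ADDGT
6: ✓ MOVNE  r1←0xd1

VAL = 0xd1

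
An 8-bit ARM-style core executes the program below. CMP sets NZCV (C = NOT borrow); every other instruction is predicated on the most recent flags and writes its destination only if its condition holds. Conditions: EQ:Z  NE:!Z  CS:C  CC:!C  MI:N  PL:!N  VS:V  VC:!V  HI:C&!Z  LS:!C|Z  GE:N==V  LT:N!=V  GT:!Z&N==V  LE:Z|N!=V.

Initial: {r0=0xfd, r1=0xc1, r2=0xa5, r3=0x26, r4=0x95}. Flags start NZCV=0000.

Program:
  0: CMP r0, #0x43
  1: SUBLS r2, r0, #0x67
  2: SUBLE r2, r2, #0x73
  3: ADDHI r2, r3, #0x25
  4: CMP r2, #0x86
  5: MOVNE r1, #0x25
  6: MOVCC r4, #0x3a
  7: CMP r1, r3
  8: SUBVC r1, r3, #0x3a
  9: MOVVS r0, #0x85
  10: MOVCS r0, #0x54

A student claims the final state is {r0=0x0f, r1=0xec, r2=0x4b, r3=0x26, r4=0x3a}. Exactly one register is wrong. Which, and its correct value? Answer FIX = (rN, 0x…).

FIX = (r0, 0xfd)

[0] flags=1010 → (cmp)
[1] flags=1010 LS?F → skip
[2] flags=1010 LE?T → r2=0x32
[3] flags=1010 HI?T → r2=0x4b
[4] flags=1001 → (cmp)
[5] flags=1001 NE?T → r1=0x25
[6] flags=1001 CC?T → r4=0x3a
[7] flags=1000 → (cmp)
[8] flags=1000 VC?T → r1=0xec
[9] flags=1000 VS?F → skip
[10] flags=1000 CS?F → skip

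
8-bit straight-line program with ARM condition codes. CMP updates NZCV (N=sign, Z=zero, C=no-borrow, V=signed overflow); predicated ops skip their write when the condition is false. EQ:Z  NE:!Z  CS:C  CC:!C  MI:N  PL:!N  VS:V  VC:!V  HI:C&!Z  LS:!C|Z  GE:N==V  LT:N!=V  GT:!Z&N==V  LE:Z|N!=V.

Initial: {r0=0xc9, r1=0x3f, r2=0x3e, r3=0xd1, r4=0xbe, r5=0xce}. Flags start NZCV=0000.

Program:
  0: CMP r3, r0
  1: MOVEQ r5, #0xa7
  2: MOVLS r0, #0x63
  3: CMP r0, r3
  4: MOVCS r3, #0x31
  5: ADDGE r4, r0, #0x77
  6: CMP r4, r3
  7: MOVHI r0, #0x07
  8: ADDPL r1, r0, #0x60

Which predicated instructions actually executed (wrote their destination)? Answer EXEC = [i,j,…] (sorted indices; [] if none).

[0] flags=0010 → (cmp)
[1] flags=0010 EQ?F → skip
[2] flags=0010 LS?F → skip
[3] flags=1000 → (cmp)
[4] flags=1000 CS?F → skip
[5] flags=1000 GE?F → skip
[6] flags=1000 → (cmp)
[7] flags=1000 HI?F → skip
[8] flags=1000 PL?F → skip

EXEC = []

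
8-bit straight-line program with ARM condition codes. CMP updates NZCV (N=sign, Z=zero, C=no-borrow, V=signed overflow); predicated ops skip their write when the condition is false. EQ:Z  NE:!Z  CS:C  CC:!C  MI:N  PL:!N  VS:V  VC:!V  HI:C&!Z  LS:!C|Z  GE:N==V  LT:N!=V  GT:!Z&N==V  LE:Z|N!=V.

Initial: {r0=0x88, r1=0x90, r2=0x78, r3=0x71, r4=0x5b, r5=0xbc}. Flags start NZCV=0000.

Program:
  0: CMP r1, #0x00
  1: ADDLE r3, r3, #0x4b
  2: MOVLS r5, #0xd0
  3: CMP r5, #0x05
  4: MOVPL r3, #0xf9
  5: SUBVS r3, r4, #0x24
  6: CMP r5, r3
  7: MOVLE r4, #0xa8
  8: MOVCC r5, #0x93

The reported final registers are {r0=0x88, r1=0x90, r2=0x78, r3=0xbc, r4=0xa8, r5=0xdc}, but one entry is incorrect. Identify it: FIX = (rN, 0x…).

0: ✓ CMP  NZCV=1010
1: ✓ ADDLE  r3←0xbc
2: · MOVLS
3: ✓ CMP  NZCV=1010
4: · MOVPL
5: · SUBVS
6: ✓ CMP  NZCV=0110
7: ✓ MOVLE  r4←0xa8
8: · MOVCC

FIX = (r5, 0xbc)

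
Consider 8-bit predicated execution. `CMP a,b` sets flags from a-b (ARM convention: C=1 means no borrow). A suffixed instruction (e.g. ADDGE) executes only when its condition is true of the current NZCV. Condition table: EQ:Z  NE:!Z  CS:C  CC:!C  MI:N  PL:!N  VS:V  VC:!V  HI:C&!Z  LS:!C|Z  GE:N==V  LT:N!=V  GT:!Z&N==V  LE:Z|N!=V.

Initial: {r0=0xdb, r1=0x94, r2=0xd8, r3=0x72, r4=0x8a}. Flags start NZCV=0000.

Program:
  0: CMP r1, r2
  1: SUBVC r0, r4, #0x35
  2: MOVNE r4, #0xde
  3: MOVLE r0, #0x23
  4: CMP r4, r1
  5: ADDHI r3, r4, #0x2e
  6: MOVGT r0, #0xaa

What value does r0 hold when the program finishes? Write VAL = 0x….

VAL = 0xaa

0: ✓ CMP  NZCV=1000
1: ✓ SUBVC  r0←0x55
2: ✓ MOVNE  r4←0xde
3: ✓ MOVLE  r0←0x23
4: ✓ CMP  NZCV=0010
5: ✓ ADDHI  r3←0x0c
6: ✓ MOVGT  r0←0xaa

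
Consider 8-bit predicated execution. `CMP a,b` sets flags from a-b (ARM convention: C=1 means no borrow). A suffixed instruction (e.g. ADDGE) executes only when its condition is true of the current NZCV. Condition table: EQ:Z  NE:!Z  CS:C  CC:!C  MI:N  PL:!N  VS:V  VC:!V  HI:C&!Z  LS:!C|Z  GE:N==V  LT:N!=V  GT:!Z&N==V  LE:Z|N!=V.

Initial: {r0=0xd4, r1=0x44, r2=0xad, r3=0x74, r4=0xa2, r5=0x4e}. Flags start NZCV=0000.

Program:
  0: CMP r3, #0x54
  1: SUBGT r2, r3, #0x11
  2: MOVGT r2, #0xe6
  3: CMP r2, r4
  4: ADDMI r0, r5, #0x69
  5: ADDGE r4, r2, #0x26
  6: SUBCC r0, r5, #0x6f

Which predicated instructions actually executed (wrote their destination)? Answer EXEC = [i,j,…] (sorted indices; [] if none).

EXEC = [1,2,5]

[0] flags=0010 → (cmp)
[1] flags=0010 GT?T → r2=0x63
[2] flags=0010 GT?T → r2=0xe6
[3] flags=0010 → (cmp)
[4] flags=0010 MI?F → skip
[5] flags=0010 GE?T → r4=0x0c
[6] flags=0010 CC?F → skip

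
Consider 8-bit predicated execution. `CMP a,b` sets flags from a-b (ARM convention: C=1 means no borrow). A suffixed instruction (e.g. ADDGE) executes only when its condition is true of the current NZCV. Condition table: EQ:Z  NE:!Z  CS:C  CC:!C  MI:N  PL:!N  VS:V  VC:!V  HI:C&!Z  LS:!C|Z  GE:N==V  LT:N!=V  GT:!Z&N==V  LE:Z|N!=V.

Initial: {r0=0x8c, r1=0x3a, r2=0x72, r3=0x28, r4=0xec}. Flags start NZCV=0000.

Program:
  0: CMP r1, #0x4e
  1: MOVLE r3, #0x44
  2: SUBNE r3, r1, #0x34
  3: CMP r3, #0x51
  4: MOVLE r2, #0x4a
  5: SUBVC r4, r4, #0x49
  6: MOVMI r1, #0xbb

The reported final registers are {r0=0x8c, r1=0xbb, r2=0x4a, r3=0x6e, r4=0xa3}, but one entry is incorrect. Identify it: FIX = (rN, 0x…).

[0] flags=1000 → (cmp)
[1] flags=1000 LE?T → r3=0x44
[2] flags=1000 NE?T → r3=0x06
[3] flags=1000 → (cmp)
[4] flags=1000 LE?T → r2=0x4a
[5] flags=1000 VC?T → r4=0xa3
[6] flags=1000 MI?T → r1=0xbb

FIX = (r3, 0x06)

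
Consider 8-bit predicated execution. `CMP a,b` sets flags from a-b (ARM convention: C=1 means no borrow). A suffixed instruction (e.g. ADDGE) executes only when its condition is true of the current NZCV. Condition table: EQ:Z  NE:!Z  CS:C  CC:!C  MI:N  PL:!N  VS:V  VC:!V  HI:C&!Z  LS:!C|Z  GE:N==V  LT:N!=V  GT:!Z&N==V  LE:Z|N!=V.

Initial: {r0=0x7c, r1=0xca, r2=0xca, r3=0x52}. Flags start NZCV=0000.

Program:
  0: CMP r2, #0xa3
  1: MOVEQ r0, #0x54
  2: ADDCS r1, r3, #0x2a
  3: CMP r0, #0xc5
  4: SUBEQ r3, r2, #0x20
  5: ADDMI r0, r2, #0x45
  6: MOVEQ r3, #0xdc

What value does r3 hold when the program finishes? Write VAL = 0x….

0: ✓ CMP  NZCV=0010
1: · MOVEQ
2: ✓ ADDCS  r1←0x7c
3: ✓ CMP  NZCV=1001
4: · SUBEQ
5: ✓ ADDMI  r0←0x0f
6: · MOVEQ

VAL = 0x52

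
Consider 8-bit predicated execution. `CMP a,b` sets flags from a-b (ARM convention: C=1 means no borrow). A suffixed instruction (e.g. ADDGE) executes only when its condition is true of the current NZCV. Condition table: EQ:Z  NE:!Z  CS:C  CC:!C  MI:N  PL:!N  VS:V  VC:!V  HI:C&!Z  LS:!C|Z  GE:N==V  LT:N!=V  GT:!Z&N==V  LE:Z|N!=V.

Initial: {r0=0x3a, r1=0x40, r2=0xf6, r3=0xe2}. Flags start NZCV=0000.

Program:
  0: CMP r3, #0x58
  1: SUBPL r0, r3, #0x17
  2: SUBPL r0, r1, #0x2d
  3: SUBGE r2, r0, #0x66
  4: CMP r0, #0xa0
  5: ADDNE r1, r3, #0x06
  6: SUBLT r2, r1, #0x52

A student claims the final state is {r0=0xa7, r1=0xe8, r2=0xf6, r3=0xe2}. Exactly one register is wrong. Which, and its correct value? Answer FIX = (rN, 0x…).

FIX = (r0, 0x3a)

[0] flags=1010 → (cmp)
[1] flags=1010 PL?F → skip
[2] flags=1010 PL?F → skip
[3] flags=1010 GE?F → skip
[4] flags=1001 → (cmp)
[5] flags=1001 NE?T → r1=0xe8
[6] flags=1001 LT?F → skip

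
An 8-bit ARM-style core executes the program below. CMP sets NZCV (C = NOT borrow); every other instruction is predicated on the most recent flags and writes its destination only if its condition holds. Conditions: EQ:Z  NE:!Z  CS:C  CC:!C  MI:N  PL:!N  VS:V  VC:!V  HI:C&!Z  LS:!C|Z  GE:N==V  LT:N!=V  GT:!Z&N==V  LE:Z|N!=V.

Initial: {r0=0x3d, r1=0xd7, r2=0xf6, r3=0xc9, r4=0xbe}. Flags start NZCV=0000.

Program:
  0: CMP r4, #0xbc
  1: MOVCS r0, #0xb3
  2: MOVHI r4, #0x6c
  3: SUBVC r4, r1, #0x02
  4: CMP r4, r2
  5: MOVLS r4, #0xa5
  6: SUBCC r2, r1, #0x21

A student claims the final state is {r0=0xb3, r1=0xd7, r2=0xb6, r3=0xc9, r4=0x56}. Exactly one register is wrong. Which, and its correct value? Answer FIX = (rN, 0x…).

FIX = (r4, 0xa5)

0: ✓ CMP  NZCV=0010
1: ✓ MOVCS  r0←0xb3
2: ✓ MOVHI  r4←0x6c
3: ✓ SUBVC  r4←0xd5
4: ✓ CMP  NZCV=1000
5: ✓ MOVLS  r4←0xa5
6: ✓ SUBCC  r2←0xb6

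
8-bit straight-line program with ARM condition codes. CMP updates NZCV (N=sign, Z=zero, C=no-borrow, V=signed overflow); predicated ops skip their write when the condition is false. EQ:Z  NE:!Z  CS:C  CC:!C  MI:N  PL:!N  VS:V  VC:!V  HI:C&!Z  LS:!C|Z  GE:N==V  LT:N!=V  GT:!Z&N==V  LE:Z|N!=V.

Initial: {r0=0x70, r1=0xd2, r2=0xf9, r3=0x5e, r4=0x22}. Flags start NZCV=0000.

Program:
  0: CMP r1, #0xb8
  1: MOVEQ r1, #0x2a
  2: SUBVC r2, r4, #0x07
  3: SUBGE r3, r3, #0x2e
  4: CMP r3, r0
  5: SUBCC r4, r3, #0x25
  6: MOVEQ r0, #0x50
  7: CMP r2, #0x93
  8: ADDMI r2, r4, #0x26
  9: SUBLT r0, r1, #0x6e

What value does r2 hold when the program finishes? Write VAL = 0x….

VAL = 0x31

0: ✓ CMP  NZCV=0010
1: · MOVEQ
2: ✓ SUBVC  r2←0x1b
3: ✓ SUBGE  r3←0x30
4: ✓ CMP  NZCV=1000
5: ✓ SUBCC  r4←0x0b
6: · MOVEQ
7: ✓ CMP  NZCV=1001
8: ✓ ADDMI  r2←0x31
9: · SUBLT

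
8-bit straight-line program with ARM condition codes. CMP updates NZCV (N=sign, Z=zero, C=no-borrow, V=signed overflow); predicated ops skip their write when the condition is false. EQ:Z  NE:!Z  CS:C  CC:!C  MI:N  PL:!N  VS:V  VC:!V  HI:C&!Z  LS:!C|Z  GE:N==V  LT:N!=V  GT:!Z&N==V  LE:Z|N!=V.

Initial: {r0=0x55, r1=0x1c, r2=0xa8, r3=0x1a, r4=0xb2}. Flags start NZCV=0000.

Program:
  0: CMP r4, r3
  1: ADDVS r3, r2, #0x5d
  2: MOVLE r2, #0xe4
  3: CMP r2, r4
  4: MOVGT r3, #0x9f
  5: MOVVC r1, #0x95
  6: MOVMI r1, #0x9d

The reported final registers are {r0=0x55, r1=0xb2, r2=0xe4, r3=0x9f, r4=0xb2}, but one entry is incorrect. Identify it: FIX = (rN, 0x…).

FIX = (r1, 0x95)

[0] flags=1010 → (cmp)
[1] flags=1010 VS?F → skip
[2] flags=1010 LE?T → r2=0xe4
[3] flags=0010 → (cmp)
[4] flags=0010 GT?T → r3=0x9f
[5] flags=0010 VC?T → r1=0x95
[6] flags=0010 MI?F → skip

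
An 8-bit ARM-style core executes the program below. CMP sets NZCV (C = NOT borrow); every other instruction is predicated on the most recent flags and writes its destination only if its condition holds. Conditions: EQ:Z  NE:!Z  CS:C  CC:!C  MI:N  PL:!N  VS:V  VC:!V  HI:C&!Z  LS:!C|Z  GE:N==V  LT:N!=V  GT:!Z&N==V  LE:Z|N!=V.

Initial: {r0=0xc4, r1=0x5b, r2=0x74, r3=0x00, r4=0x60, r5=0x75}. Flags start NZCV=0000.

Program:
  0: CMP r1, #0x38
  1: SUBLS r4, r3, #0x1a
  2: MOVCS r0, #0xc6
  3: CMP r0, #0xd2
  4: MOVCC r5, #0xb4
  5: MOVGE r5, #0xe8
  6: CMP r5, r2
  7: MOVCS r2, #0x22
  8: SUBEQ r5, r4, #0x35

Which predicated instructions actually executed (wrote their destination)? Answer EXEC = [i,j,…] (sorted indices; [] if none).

EXEC = [2,4,7]

[0] flags=0010 → (cmp)
[1] flags=0010 LS?F → skip
[2] flags=0010 CS?T → r0=0xc6
[3] flags=1000 → (cmp)
[4] flags=1000 CC?T → r5=0xb4
[5] flags=1000 GE?F → skip
[6] flags=0011 → (cmp)
[7] flags=0011 CS?T → r2=0x22
[8] flags=0011 EQ?F → skip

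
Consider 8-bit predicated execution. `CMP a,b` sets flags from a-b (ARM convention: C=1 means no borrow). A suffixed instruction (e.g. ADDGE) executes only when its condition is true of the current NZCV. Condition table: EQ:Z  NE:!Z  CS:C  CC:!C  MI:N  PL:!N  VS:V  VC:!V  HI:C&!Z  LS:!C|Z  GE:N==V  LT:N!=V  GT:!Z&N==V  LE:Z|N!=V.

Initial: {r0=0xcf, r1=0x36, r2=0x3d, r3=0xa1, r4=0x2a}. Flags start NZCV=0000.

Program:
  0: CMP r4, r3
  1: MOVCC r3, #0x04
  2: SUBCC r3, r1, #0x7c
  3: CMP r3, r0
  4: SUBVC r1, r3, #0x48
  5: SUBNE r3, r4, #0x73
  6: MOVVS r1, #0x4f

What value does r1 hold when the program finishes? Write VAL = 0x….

VAL = 0x72

0: ✓ CMP  NZCV=1001
1: ✓ MOVCC  r3←0x04
2: ✓ SUBCC  r3←0xba
3: ✓ CMP  NZCV=1000
4: ✓ SUBVC  r1←0x72
5: ✓ SUBNE  r3←0xb7
6: · MOVVS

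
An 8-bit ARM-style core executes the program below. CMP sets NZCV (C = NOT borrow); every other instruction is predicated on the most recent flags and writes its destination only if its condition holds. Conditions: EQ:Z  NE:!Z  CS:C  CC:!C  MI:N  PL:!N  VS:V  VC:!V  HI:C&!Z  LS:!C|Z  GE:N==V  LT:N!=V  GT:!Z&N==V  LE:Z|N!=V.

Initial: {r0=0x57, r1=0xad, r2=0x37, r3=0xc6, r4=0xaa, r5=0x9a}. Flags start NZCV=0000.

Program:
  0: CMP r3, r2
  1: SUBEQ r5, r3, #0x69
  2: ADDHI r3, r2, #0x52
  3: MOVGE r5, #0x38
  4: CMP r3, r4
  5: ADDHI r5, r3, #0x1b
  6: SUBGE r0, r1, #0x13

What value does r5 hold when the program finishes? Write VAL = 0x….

[0] flags=1010 → (cmp)
[1] flags=1010 EQ?F → skip
[2] flags=1010 HI?T → r3=0x89
[3] flags=1010 GE?F → skip
[4] flags=1000 → (cmp)
[5] flags=1000 HI?F → skip
[6] flags=1000 GE?F → skip

VAL = 0x9a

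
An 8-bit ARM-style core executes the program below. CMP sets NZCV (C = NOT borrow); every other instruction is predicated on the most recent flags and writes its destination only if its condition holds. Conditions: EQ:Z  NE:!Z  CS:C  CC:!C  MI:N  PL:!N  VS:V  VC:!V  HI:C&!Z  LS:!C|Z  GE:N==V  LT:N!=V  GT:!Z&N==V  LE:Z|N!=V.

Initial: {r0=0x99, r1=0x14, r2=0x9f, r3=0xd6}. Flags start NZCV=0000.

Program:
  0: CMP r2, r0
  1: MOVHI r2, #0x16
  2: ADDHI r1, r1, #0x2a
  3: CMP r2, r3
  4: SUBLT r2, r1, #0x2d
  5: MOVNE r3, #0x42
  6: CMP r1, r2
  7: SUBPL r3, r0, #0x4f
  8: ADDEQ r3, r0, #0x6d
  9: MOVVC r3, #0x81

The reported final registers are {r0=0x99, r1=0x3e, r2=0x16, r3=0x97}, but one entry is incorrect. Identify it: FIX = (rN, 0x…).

[0] flags=0010 → (cmp)
[1] flags=0010 HI?T → r2=0x16
[2] flags=0010 HI?T → r1=0x3e
[3] flags=0000 → (cmp)
[4] flags=0000 LT?F → skip
[5] flags=0000 NE?T → r3=0x42
[6] flags=0010 → (cmp)
[7] flags=0010 PL?T → r3=0x4a
[8] flags=0010 EQ?F → skip
[9] flags=0010 VC?T → r3=0x81

FIX = (r3, 0x81)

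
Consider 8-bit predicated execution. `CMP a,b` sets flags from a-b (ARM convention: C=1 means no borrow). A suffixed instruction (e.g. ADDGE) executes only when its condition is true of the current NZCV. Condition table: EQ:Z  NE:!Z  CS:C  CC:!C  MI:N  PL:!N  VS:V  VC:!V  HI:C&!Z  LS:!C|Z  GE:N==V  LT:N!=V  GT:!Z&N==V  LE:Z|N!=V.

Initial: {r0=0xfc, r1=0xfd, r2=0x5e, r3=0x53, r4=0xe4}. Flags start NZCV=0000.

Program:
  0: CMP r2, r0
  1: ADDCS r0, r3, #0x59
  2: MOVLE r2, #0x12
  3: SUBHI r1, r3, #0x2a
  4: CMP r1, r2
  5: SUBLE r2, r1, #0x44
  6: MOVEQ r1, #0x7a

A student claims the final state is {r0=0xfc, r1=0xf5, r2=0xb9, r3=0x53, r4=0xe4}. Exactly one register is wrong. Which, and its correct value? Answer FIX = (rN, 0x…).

[0] flags=0000 → (cmp)
[1] flags=0000 CS?F → skip
[2] flags=0000 LE?F → skip
[3] flags=0000 HI?F → skip
[4] flags=1010 → (cmp)
[5] flags=1010 LE?T → r2=0xb9
[6] flags=1010 EQ?F → skip

FIX = (r1, 0xfd)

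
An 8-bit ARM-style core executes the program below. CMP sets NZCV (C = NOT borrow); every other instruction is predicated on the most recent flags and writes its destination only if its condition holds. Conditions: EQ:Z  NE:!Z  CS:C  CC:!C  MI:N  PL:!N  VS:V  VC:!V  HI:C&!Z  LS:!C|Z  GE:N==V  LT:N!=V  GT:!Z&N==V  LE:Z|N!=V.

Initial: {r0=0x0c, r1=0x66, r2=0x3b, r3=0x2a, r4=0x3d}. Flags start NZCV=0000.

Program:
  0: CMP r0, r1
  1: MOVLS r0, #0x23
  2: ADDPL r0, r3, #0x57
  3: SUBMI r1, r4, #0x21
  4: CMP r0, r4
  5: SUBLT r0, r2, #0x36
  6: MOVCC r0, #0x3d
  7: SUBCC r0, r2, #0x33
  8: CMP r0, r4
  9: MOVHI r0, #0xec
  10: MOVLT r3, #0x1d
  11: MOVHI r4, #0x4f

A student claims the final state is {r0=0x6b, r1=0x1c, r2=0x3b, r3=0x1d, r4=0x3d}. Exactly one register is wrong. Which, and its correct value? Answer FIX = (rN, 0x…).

[0] flags=1000 → (cmp)
[1] flags=1000 LS?T → r0=0x23
[2] flags=1000 PL?F → skip
[3] flags=1000 MI?T → r1=0x1c
[4] flags=1000 → (cmp)
[5] flags=1000 LT?T → r0=0x05
[6] flags=1000 CC?T → r0=0x3d
[7] flags=1000 CC?T → r0=0x08
[8] flags=1000 → (cmp)
[9] flags=1000 HI?F → skip
[10] flags=1000 LT?T → r3=0x1d
[11] flags=1000 HI?F → skip

FIX = (r0, 0x08)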